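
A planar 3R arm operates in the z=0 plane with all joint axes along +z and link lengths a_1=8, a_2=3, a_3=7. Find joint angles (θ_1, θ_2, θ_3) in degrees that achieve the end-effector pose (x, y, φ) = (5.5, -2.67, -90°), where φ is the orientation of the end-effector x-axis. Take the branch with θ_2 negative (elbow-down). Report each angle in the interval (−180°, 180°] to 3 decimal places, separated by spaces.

59.999 -120.002 -29.998

wrist centre = target − a_3·(cos φ, sin φ) = (5.5000, 4.3300)
cos θ_2 = (48.9989−8²−3²)/(2·8·3) = -0.5000; θ_2 = -120.0015° (elbow-down)
β = atan2(4.3300,5.5000) = 38.2124°; ψ = atan2(-2.5980,6.4999) = -21.7867°
θ_1 = β − ψ = 59.9991°
θ_3 = φ − θ_1 − θ_2 = -29.9976° (wrapped to (-180°,180°])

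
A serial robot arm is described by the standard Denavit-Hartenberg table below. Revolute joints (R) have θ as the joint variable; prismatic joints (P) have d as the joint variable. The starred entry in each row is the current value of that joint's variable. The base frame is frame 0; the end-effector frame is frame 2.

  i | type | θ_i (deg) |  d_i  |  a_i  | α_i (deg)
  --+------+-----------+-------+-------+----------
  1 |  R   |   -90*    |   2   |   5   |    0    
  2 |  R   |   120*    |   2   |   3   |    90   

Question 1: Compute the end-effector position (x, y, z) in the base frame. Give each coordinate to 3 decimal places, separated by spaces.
after link 1: o_1 = (0.0000, -5.0000, 2.0000)
after link 2: o_2 = (2.5981, -3.5000, 4.0000)

2.598 -3.500 4.000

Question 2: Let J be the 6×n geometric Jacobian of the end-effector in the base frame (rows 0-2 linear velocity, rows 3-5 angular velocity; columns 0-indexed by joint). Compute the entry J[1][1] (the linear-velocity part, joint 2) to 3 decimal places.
2.598

axis z_1 = (0.0000,0.0000,1.0000); lever o_n−o_1 = (2.5981,1.5000,2.0000)
cross product → J_v[:, 1] = (-1.5000,2.5981,0.0000)
J_ω[:, 1] = z_1
entry J[1][1] = 2.5981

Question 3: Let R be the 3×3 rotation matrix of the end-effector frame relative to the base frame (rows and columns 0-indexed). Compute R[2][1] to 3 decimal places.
1.000

End-effector y-axis (col 1 of R) = (-0.0000,0.0000,1.0000)
R[2][1] = 1.0000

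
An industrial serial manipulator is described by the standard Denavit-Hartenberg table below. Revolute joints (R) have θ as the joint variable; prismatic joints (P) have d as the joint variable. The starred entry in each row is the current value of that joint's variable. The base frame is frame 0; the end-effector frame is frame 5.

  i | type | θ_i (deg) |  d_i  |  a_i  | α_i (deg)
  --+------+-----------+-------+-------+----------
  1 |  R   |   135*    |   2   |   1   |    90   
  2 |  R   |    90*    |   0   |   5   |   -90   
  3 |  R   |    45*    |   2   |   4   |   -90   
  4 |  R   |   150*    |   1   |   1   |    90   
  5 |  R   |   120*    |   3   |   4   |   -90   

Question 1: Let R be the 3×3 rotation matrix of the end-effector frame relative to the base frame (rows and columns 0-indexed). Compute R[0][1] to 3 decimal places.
End-effector y-axis (col 1 of R) = (0.8624,-0.3624,-0.3536)
R[0][1] = 0.8624

0.862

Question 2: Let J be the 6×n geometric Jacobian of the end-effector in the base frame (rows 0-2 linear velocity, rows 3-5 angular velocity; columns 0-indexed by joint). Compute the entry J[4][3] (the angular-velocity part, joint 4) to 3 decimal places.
axis z_3 = (-0.5000,-0.5000,-0.7071); lever o_n−o_3 = (-4.8986,-1.9315,-1.4836)
cross product → J_v[:, 3] = (-0.6240,2.7221,-1.4836)
J_ω[:, 3] = z_3
entry J[4][3] = -0.5000

-0.500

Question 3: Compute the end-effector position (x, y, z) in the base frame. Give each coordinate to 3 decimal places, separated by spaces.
after link 1: o_1 = (-0.7071, 0.7071, 2.0000)
after link 2: o_2 = (-0.7071, 0.7071, 7.0000)
after link 3: o_3 = (-1.2929, -2.7071, 9.8284)
after link 4: o_4 = (-1.7134, -2.4205, 8.5089)
after link 5: o_5 = (-6.1915, -4.6386, 8.3449)

-6.192 -4.639 8.345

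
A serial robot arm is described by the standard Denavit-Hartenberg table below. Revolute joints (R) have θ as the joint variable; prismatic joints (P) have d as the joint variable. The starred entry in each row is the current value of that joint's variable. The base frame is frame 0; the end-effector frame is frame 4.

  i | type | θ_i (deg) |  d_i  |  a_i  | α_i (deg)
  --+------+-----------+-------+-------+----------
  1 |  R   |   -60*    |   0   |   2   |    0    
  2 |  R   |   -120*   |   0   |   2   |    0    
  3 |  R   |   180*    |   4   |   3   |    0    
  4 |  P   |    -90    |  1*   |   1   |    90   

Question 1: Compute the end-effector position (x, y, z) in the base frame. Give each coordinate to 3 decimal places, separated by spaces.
after link 1: o_1 = (1.0000, -1.7321, 0.0000)
after link 2: o_2 = (-1.0000, -1.7321, 0.0000)
after link 3: o_3 = (2.0000, -1.7321, 4.0000)
after link 4: o_4 = (2.0000, -2.7321, 5.0000)

2.000 -2.732 5.000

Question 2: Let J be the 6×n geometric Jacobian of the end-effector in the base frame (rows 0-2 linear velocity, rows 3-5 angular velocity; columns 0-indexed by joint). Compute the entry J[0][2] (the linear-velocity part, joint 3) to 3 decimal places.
1.000

axis z_2 = (0.0000,0.0000,1.0000); lever o_n−o_2 = (3.0000,-1.0000,5.0000)
cross product → J_v[:, 2] = (1.0000,3.0000,-0.0000)
J_ω[:, 2] = z_2
entry J[0][2] = 1.0000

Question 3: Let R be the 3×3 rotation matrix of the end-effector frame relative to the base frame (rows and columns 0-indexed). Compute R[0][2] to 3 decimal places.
-1.000

End-effector z-axis (col 2 of R) = (-1.0000,-0.0000,0.0000)
R[0][2] = -1.0000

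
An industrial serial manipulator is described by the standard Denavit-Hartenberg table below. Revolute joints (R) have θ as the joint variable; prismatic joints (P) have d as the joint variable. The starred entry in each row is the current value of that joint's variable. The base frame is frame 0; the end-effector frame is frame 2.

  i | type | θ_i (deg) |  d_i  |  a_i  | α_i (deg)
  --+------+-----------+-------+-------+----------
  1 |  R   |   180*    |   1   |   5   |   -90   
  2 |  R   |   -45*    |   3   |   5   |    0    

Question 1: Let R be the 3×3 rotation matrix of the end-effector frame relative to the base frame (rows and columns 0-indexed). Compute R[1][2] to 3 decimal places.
End-effector z-axis (col 2 of R) = (-0.0000,-1.0000,0.0000)
R[1][2] = -1.0000

-1.000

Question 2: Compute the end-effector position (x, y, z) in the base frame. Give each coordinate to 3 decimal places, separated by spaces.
after link 1: o_1 = (-5.0000, 0.0000, 1.0000)
after link 2: o_2 = (-8.5355, -3.0000, 4.5355)

-8.536 -3.000 4.536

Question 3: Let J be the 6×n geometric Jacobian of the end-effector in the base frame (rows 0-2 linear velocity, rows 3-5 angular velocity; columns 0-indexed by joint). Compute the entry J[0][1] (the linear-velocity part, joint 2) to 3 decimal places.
-3.536

axis z_1 = (-0.0000,-1.0000,0.0000); lever o_n−o_1 = (-3.5355,-3.0000,3.5355)
cross product → J_v[:, 1] = (-3.5355,0.0000,-3.5355)
J_ω[:, 1] = z_1
entry J[0][1] = -3.5355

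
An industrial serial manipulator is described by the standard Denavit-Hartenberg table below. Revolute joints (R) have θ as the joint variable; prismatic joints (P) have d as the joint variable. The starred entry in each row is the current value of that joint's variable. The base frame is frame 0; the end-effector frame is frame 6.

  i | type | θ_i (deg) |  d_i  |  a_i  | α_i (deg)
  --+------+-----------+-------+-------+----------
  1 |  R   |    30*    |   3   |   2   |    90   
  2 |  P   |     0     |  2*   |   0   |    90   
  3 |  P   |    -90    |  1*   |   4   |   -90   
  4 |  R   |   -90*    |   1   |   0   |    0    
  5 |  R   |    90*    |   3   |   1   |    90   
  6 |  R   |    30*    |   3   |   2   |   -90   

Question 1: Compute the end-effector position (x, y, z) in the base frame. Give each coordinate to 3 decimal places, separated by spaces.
3.696 7.598 -1.000

after link 1: o_1 = (1.7321, 1.0000, 3.0000)
after link 2: o_2 = (2.7321, -0.7321, 3.0000)
after link 3: o_3 = (0.7321, 2.7321, 2.0000)
after link 4: o_4 = (1.5981, 3.2321, 2.0000)
after link 5: o_5 = (3.6962, 5.5981, 2.0000)
after link 6: o_6 = (3.6962, 7.5981, -1.0000)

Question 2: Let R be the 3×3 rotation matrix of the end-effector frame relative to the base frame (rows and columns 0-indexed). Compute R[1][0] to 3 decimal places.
1.000

End-effector x-axis (col 0 of R) = (0.0000,1.0000,-0.0000)
R[1][0] = 1.0000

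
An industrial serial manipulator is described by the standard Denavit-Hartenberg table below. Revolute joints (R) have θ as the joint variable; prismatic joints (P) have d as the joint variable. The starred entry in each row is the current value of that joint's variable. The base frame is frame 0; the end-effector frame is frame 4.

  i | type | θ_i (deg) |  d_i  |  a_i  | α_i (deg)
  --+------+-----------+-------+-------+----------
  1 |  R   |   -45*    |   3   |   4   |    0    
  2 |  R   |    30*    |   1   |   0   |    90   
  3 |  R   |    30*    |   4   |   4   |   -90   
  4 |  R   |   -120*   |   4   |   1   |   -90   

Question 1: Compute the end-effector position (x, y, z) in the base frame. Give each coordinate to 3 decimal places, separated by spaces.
2.565 -7.796 9.214

after link 1: o_1 = (2.8284, -2.8284, 3.0000)
after link 2: o_2 = (2.8284, -2.8284, 4.0000)
after link 3: o_3 = (5.1392, -7.5887, 6.0000)
after link 4: o_4 = (2.5650, -7.7955, 9.2141)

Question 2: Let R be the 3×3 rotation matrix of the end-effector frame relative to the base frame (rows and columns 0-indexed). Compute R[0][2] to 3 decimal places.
0.595

End-effector z-axis (col 2 of R) = (0.5950,-0.6771,0.4330)
R[0][2] = 0.5950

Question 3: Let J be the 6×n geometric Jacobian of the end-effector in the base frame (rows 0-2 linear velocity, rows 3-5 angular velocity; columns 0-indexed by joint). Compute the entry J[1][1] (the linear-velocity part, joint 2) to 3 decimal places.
-0.263

axis z_1 = (0.0000,0.0000,1.0000); lever o_n−o_1 = (-0.2635,-4.9671,6.2141)
cross product → J_v[:, 1] = (4.9671,-0.2635,0.0000)
J_ω[:, 1] = z_1
entry J[1][1] = -0.2635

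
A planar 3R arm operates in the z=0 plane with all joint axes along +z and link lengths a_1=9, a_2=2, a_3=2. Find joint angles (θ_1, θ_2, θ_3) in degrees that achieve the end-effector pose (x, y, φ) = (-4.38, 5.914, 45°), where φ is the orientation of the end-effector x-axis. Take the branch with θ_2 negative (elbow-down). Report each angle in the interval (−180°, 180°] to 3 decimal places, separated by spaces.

wrist centre = target − a_3·(cos φ, sin φ) = (-5.7942, 4.4998)
cos θ_2 = (53.8210−9²−2²)/(2·9·2) = -0.8661; θ_2 = -150.0067° (elbow-down)
β = atan2(4.4998,-5.7942) = 142.1671°; ψ = atan2(-0.9998,7.2678) = -7.8327°
θ_1 = β − ψ = 149.9998°
θ_3 = φ − θ_1 − θ_2 = 45.0069° (wrapped to (-180°,180°])

150.000 -150.007 45.007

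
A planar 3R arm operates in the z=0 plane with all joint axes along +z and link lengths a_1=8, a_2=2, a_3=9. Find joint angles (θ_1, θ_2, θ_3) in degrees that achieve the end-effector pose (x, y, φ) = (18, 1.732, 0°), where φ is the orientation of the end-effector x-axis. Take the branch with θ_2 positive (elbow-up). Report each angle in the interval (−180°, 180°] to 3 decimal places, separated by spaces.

wrist centre = target − a_3·(cos φ, sin φ) = (9.0000, 1.7320)
cos θ_2 = (83.9998−8²−2²)/(2·8·2) = 0.5000; θ_2 = 60.0004° (elbow-up)
β = atan2(1.7320,9.0000) = 10.8931°; ψ = atan2(1.7321,9.0000) = 10.8934°
θ_1 = β − ψ = -0.0004°
θ_3 = φ − θ_1 − θ_2 = -60.0000° (wrapped to (-180°,180°])

-0.000 60.000 -60.000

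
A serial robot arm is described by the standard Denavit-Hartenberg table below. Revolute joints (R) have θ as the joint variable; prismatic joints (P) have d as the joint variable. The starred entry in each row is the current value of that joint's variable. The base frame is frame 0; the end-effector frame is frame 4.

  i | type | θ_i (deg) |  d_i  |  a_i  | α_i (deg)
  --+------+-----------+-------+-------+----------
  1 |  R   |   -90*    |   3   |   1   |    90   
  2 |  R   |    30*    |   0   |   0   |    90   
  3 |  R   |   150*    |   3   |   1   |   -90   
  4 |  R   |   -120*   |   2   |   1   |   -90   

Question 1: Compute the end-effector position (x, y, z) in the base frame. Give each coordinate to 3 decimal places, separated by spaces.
after link 1: o_1 = (0.0000, -1.0000, 3.0000)
after link 2: o_2 = (0.0000, -1.0000, 3.0000)
after link 3: o_3 = (-0.5000, -1.7500, -0.0311)
after link 4: o_4 = (1.4821, -1.6920, -1.0646)

1.482 -1.692 -1.065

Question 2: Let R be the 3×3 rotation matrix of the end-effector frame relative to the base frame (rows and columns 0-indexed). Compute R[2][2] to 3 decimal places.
End-effector z-axis (col 2 of R) = (-0.4330,0.3995,-0.8080)
R[2][2] = -0.8080

-0.808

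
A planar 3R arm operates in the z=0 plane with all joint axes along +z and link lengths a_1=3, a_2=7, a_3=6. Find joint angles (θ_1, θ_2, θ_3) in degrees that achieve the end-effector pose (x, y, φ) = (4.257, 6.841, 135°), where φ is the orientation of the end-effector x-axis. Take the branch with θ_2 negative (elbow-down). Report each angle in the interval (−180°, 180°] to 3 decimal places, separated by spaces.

wrist centre = target − a_3·(cos φ, sin φ) = (8.4996, 2.5984)
cos θ_2 = (78.9954−3²−7²)/(2·3·7) = 0.4999; θ_2 = -60.0073° (elbow-down)
β = atan2(2.5984,8.4996) = 16.9985°; ψ = atan2(-6.0626,6.4992) = -43.0094°
θ_1 = β − ψ = 60.0079°
θ_3 = φ − θ_1 − θ_2 = 134.9994° (wrapped to (-180°,180°])

60.008 -60.007 134.999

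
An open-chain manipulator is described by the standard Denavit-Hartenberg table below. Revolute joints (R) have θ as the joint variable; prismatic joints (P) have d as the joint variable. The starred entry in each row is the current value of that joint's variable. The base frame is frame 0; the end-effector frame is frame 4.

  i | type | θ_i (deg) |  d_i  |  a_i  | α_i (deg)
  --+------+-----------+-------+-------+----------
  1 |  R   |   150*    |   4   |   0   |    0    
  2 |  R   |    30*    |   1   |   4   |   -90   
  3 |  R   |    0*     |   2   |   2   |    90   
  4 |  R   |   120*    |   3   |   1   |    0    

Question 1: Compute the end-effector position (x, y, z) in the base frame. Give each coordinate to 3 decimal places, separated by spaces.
-5.500 -2.866 8.000

after link 1: o_1 = (0.0000, 0.0000, 4.0000)
after link 2: o_2 = (-4.0000, 0.0000, 5.0000)
after link 3: o_3 = (-6.0000, -2.0000, 5.0000)
after link 4: o_4 = (-5.5000, -2.8660, 8.0000)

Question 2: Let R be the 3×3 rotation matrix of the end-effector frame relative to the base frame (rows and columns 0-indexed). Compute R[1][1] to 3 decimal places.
0.500

End-effector y-axis (col 1 of R) = (0.8660,0.5000,0.0000)
R[1][1] = 0.5000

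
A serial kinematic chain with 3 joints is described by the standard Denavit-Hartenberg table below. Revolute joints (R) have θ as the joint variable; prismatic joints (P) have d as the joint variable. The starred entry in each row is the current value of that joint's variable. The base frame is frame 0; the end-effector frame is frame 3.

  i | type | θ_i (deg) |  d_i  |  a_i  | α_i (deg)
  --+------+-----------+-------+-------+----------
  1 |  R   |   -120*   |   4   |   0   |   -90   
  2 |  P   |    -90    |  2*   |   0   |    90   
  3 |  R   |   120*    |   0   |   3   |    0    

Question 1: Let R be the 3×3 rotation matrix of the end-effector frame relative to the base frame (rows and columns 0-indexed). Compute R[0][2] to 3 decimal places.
0.500

End-effector z-axis (col 2 of R) = (0.5000,0.8660,0.0000)
R[0][2] = 0.5000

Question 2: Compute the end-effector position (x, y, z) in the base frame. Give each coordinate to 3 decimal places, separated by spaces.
3.982 -2.299 2.500

after link 1: o_1 = (0.0000, 0.0000, 4.0000)
after link 2: o_2 = (1.7321, -1.0000, 4.0000)
after link 3: o_3 = (3.9821, -2.2990, 2.5000)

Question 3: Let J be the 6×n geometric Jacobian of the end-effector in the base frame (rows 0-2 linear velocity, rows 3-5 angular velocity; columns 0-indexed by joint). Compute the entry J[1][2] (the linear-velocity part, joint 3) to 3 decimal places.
axis z_2 = (0.5000,0.8660,0.0000); lever o_n−o_2 = (2.2500,-1.2990,-1.5000)
cross product → J_v[:, 2] = (-1.2990,0.7500,-2.5981)
J_ω[:, 2] = z_2
entry J[1][2] = 0.7500

0.750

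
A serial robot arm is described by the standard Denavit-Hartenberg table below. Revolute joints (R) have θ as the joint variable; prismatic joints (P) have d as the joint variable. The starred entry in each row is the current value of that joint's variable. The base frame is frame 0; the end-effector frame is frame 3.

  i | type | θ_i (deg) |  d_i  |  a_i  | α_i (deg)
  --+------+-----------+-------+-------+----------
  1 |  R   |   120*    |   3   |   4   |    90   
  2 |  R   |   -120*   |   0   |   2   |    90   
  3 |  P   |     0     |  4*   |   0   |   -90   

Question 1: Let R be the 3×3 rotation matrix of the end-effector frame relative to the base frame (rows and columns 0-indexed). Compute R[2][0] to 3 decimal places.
-0.866

End-effector x-axis (col 0 of R) = (0.2500,-0.4330,-0.8660)
R[2][0] = -0.8660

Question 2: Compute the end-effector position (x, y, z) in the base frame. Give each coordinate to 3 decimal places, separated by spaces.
0.232 -0.402 3.268

after link 1: o_1 = (-2.0000, 3.4641, 3.0000)
after link 2: o_2 = (-1.5000, 2.5981, 1.2679)
after link 3: o_3 = (0.2321, -0.4019, 3.2679)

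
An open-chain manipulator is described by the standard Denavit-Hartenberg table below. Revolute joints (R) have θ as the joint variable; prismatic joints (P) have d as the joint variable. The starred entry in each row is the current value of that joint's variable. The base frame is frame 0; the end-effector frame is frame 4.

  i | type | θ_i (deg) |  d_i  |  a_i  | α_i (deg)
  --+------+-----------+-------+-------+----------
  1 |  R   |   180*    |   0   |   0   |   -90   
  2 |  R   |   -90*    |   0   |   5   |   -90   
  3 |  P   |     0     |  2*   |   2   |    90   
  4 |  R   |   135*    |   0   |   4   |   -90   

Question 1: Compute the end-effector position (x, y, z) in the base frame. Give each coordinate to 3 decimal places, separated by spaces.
-4.828 0.000 4.172

after link 1: o_1 = (0.0000, 0.0000, 0.0000)
after link 2: o_2 = (-0.0000, 0.0000, 5.0000)
after link 3: o_3 = (-2.0000, 0.0000, 7.0000)
after link 4: o_4 = (-4.8284, 0.0000, 4.1716)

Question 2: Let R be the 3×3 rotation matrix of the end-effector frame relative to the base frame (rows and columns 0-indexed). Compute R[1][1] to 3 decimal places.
1.000

End-effector y-axis (col 1 of R) = (0.0000,1.0000,-0.0000)
R[1][1] = 1.0000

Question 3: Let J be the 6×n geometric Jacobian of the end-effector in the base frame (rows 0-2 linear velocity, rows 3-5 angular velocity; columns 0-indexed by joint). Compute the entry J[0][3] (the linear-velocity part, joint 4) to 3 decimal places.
2.828

axis z_3 = (-0.0000,-1.0000,0.0000); lever o_n−o_3 = (-2.8284,0.0000,-2.8284)
cross product → J_v[:, 3] = (2.8284,-0.0000,-2.8284)
J_ω[:, 3] = z_3
entry J[0][3] = 2.8284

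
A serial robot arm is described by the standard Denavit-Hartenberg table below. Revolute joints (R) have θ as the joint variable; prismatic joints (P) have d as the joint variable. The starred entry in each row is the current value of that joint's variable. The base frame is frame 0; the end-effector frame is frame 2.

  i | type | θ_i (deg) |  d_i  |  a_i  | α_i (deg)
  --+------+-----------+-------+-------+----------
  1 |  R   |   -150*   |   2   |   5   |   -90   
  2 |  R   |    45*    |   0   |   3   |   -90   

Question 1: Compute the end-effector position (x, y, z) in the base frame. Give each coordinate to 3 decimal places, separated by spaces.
after link 1: o_1 = (-4.3301, -2.5000, 2.0000)
after link 2: o_2 = (-6.1672, -3.5607, -0.1213)

-6.167 -3.561 -0.121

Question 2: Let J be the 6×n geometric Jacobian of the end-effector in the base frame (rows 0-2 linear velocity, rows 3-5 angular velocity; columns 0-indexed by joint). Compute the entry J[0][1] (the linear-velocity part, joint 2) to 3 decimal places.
axis z_1 = (0.5000,-0.8660,0.0000); lever o_n−o_1 = (-1.8371,-1.0607,-2.1213)
cross product → J_v[:, 1] = (1.8371,1.0607,-2.1213)
J_ω[:, 1] = z_1
entry J[0][1] = 1.8371

1.837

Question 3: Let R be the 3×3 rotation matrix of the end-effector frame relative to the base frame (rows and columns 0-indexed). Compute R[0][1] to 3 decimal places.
-0.500

End-effector y-axis (col 1 of R) = (-0.5000,0.8660,-0.0000)
R[0][1] = -0.5000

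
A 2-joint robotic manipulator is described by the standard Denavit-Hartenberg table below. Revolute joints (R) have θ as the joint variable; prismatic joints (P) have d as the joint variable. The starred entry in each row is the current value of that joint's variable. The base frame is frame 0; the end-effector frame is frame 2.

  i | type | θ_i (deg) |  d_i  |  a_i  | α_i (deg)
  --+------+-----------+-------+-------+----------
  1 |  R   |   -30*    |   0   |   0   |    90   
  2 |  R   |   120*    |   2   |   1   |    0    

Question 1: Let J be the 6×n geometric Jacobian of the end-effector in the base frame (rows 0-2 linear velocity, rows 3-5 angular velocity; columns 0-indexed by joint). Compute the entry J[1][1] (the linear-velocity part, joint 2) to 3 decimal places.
0.433

axis z_1 = (-0.5000,-0.8660,0.0000); lever o_n−o_1 = (-1.4330,-1.4821,0.8660)
cross product → J_v[:, 1] = (-0.7500,0.4330,-0.5000)
J_ω[:, 1] = z_1
entry J[1][1] = 0.4330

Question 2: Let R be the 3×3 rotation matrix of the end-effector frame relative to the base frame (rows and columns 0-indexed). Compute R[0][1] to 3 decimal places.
-0.750

End-effector y-axis (col 1 of R) = (-0.7500,0.4330,-0.5000)
R[0][1] = -0.7500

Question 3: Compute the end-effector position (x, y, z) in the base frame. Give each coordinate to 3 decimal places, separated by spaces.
-1.433 -1.482 0.866

after link 1: o_1 = (0.0000, 0.0000, 0.0000)
after link 2: o_2 = (-1.4330, -1.4821, 0.8660)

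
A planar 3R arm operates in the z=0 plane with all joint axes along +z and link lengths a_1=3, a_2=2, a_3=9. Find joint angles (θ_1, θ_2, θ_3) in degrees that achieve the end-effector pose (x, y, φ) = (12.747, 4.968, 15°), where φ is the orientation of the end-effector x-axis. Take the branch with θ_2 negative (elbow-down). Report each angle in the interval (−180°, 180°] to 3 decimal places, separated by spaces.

wrist centre = target − a_3·(cos φ, sin φ) = (4.0537, 2.6386)
cos θ_2 = (23.3946−3²−2²)/(2·3·2) = 0.8662; θ_2 = -29.9783° (elbow-down)
β = atan2(2.6386,4.0537) = 33.0611°; ψ = atan2(-0.9993,4.7324) = -11.9239°
θ_1 = β − ψ = 44.9850°
θ_3 = φ − θ_1 − θ_2 = -0.0067° (wrapped to (-180°,180°])

44.985 -29.978 -0.007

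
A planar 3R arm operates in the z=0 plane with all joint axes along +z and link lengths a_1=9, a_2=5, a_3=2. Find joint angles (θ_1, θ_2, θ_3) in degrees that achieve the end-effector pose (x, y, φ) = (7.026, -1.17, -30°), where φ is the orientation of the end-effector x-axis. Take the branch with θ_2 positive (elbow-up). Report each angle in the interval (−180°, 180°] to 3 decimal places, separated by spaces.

wrist centre = target − a_3·(cos φ, sin φ) = (5.2939, -0.1700)
cos θ_2 = (28.0548−9²−5²)/(2·9·5) = -0.8661; θ_2 = 150.0037° (elbow-up)
β = atan2(-0.1700,5.2939) = -1.8393°; ψ = atan2(2.4997,4.6697) = 28.1604°
θ_1 = β − ψ = -29.9996°
θ_3 = φ − θ_1 − θ_2 = -150.0041° (wrapped to (-180°,180°])

-30.000 150.004 -150.004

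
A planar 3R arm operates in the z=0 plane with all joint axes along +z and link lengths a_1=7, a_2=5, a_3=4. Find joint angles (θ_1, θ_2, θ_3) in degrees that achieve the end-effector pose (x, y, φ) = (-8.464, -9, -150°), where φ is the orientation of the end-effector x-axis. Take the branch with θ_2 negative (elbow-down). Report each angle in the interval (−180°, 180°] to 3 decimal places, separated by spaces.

-89.999 -90.001 30.000

wrist centre = target − a_3·(cos φ, sin φ) = (-4.9999, -7.0000)
cos θ_2 = (73.9990−7²−5²)/(2·7·5) = -0.0000; θ_2 = -90.0008° (elbow-down)
β = atan2(-7.0000,-4.9999) = -125.5371°; ψ = atan2(-5.0000,6.9999) = -35.5380°
θ_1 = β − ψ = -89.9992°
θ_3 = φ − θ_1 − θ_2 = 30.0000° (wrapped to (-180°,180°])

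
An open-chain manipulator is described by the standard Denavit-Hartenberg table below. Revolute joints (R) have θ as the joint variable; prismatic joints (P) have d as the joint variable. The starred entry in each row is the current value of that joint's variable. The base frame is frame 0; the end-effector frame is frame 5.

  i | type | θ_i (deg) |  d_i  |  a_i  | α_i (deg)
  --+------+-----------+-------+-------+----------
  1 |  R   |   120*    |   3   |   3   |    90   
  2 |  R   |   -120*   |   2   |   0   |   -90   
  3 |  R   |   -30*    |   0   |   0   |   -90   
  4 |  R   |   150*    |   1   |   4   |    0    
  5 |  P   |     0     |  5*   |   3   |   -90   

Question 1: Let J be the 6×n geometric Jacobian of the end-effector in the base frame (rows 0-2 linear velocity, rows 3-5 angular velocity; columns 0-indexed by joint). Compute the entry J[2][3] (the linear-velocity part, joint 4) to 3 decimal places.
-0.406

axis z_3 = (-0.6250,-0.6495,-0.4330); lever o_n−o_3 = (-6.1720,-5.7643,3.6986)
cross product → J_v[:, 3] = (-4.8983,4.9841,-0.4061)
J_ω[:, 3] = z_3
entry J[2][3] = -0.4061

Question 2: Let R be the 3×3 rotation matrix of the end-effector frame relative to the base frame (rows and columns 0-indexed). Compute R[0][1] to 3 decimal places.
End-effector y-axis (col 1 of R) = (0.6250,0.6495,0.4330)
R[0][1] = 0.6250

0.625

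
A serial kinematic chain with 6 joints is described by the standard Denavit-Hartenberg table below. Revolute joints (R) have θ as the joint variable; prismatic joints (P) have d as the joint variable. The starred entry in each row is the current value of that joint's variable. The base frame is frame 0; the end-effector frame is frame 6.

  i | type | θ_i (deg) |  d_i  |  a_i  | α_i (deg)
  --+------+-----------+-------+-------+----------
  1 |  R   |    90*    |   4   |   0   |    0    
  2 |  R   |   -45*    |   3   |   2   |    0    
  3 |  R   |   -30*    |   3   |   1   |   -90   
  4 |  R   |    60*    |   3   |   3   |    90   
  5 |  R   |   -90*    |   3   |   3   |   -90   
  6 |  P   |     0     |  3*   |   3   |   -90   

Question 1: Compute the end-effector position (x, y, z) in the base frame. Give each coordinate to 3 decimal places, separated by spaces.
after link 1: o_1 = (0.0000, 0.0000, 4.0000)
after link 2: o_2 = (1.4142, 1.4142, 7.0000)
after link 3: o_3 = (2.3801, 1.6730, 10.0000)
after link 4: o_4 = (3.0526, 4.9590, 7.4019)
after link 5: o_5 = (6.3386, 2.7337, 8.9019)
after link 6: o_6 = (8.5639, 0.2241, 6.3038)

8.564 0.224 6.304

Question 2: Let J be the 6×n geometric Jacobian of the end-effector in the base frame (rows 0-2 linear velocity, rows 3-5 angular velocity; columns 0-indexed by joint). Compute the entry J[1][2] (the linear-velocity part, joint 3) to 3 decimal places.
axis z_2 = (0.0000,0.0000,1.0000); lever o_n−o_2 = (7.1497,-1.1901,-0.6962)
cross product → J_v[:, 2] = (1.1901,7.1497,-0.0000)
J_ω[:, 2] = z_2
entry J[1][2] = 7.1497

7.150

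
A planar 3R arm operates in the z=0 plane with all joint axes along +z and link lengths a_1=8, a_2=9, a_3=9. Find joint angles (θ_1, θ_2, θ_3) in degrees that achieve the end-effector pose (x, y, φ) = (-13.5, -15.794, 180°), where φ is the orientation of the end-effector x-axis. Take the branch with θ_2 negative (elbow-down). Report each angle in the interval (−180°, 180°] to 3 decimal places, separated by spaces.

wrist centre = target − a_3·(cos φ, sin φ) = (-4.5000, -15.7940)
cos θ_2 = (269.7004−8²−9²)/(2·8·9) = 0.8660; θ_2 = -30.0057° (elbow-down)
β = atan2(-15.7940,-4.5000) = -105.9032°; ψ = atan2(-4.5008,15.7938) = -15.9061°
θ_1 = β − ψ = -89.9972°
θ_3 = φ − θ_1 − θ_2 = -59.9971° (wrapped to (-180°,180°])

-89.997 -30.006 -59.997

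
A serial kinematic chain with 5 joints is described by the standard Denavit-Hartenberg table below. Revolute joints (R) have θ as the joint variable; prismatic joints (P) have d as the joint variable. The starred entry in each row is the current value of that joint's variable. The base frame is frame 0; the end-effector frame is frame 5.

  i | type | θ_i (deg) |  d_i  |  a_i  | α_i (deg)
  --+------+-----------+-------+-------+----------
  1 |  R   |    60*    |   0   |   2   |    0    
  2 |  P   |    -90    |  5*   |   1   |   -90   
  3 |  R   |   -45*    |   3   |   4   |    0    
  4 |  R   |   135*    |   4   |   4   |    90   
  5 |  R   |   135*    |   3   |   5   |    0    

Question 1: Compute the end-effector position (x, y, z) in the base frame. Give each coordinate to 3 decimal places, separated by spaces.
12.181 7.442 7.364

after link 1: o_1 = (1.0000, 1.7321, 0.0000)
after link 2: o_2 = (1.8660, 1.2321, 5.0000)
after link 3: o_3 = (5.8155, 2.4159, 7.8284)
after link 4: o_4 = (7.8155, 5.8800, 3.8284)
after link 5: o_5 = (12.1814, 7.4419, 7.3640)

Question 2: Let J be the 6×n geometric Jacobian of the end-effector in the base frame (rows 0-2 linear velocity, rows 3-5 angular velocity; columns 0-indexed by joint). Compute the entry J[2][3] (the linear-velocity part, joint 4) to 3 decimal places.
-3.000

axis z_3 = (0.5000,0.8660,0.0000); lever o_n−o_3 = (6.3658,5.0260,-0.4645)
cross product → J_v[:, 3] = (-0.4022,0.2322,-3.0000)
J_ω[:, 3] = z_3
entry J[2][3] = -3.0000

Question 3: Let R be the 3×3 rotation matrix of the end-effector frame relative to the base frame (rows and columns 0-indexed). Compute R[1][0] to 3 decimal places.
0.612

End-effector x-axis (col 0 of R) = (0.3536,0.6124,0.7071)
R[1][0] = 0.6124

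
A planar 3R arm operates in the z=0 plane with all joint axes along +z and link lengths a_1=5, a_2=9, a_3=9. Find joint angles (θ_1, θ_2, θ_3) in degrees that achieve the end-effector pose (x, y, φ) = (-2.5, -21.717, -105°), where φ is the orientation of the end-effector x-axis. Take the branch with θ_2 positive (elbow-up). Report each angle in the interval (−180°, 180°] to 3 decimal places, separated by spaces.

-119.997 44.995 -29.998

wrist centre = target − a_3·(cos φ, sin φ) = (-0.1706, -13.0237)
cos θ_2 = (169.6450−5²−9²)/(2·5·9) = 0.7072; θ_2 = 44.9951° (elbow-up)
β = atan2(-13.0237,-0.1706) = -90.7506°; ψ = atan2(6.3634,11.3645) = 29.2461°
θ_1 = β − ψ = -119.9967°
θ_3 = φ − θ_1 − θ_2 = -29.9984° (wrapped to (-180°,180°])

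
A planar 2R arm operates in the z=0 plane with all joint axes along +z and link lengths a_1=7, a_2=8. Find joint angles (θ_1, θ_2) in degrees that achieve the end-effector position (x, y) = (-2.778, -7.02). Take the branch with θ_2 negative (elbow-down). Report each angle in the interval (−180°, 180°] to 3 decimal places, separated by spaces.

cos θ_2 = (56.9977−7²−8²)/(2·7·8) = -0.5000; θ_2 = -120.0014° (elbow-down)
β = atan2(-7.0200,-2.7780) = -111.5900°; ψ = atan2(-6.9281,2.9998) = -66.5876°
θ_1 = β − ψ = -45.0024°

-45.002 -120.001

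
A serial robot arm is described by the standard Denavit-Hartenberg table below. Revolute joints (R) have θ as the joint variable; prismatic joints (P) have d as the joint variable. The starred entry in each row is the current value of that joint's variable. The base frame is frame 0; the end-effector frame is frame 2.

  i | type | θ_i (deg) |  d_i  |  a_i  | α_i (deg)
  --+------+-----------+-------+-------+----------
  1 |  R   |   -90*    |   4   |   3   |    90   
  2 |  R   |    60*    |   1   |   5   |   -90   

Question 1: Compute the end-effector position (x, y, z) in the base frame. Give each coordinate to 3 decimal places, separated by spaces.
after link 1: o_1 = (0.0000, -3.0000, 4.0000)
after link 2: o_2 = (-1.0000, -5.5000, 8.3301)

-1.000 -5.500 8.330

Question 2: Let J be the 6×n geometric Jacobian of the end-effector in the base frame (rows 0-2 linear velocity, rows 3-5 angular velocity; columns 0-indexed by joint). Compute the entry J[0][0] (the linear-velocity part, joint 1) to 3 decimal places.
5.500

axis z_0 = ẑ; lever o_n−o_0 = (-1.0000,-5.5000,8.3301)
cross product → J_v[:, 0] = (5.5000,-1.0000,0.0000)
J_ω[:, 0] = z_0
entry J[0][0] = 5.5000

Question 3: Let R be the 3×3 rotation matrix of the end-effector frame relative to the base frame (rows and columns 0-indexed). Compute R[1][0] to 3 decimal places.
-0.500

End-effector x-axis (col 0 of R) = (0.0000,-0.5000,0.8660)
R[1][0] = -0.5000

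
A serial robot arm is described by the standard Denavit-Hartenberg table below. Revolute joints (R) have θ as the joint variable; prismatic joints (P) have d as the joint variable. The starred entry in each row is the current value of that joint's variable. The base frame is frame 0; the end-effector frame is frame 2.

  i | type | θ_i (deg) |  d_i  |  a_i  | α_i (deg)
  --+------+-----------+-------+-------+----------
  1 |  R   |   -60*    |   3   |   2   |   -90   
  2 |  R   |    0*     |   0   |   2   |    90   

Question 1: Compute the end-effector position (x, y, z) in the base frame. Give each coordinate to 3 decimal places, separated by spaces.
2.000 -3.464 3.000

after link 1: o_1 = (1.0000, -1.7321, 3.0000)
after link 2: o_2 = (2.0000, -3.4641, 3.0000)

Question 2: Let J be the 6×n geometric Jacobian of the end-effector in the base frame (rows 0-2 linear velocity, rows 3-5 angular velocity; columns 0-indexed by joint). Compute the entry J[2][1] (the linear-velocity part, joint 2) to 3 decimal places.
-2.000

axis z_1 = (0.8660,0.5000,0.0000); lever o_n−o_1 = (1.0000,-1.7321,0.0000)
cross product → J_v[:, 1] = (0.0000,0.0000,-2.0000)
J_ω[:, 1] = z_1
entry J[2][1] = -2.0000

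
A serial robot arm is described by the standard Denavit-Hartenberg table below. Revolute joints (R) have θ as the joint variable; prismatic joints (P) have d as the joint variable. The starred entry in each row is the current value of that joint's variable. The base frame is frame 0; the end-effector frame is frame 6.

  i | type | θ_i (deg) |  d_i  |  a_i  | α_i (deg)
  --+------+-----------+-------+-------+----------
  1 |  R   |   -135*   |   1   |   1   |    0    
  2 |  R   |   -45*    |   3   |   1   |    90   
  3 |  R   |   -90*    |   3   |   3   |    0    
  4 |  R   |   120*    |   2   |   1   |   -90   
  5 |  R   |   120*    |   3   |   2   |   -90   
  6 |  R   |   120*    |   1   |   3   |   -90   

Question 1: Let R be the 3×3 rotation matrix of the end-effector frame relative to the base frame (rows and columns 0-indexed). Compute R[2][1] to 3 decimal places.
End-effector y-axis (col 1 of R) = (-0.7500,-0.5000,0.4330)
R[2][1] = 0.4330

0.433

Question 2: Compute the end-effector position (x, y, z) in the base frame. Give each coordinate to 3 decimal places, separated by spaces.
after link 1: o_1 = (-0.7071, -0.7071, 1.0000)
after link 2: o_2 = (-1.7071, -0.7071, 4.0000)
after link 3: o_3 = (-1.7071, 2.2929, 1.0000)
after link 4: o_4 = (-2.5731, 4.2929, 1.5000)
after link 5: o_5 = (-0.2071, 2.5608, 3.5981)
after link 6: o_6 = (-1.4057, 4.3599, 1.2901)

-1.406 4.360 1.290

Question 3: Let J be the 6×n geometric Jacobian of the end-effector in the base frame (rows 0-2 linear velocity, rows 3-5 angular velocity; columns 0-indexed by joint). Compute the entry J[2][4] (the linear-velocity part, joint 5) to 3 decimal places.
0.033

axis z_4 = (0.5000,0.0000,0.8660); lever o_n−o_4 = (1.1675,0.0670,-0.2099)
cross product → J_v[:, 4] = (-0.0580,1.1160,0.0335)
J_ω[:, 4] = z_4
entry J[2][4] = 0.0335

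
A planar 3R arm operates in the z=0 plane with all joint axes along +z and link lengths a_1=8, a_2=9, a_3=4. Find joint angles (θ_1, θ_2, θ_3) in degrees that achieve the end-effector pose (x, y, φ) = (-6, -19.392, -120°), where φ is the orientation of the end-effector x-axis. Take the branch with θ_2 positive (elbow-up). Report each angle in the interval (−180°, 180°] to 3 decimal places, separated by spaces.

-120.004 30.008 -30.003

wrist centre = target − a_3·(cos φ, sin φ) = (-4.0000, -15.9279)
cos θ_2 = (269.6979−8²−9²)/(2·8·9) = 0.8660; θ_2 = 30.0077° (elbow-up)
β = atan2(-15.9279,-4.0000) = -104.0973°; ψ = atan2(4.5011,15.7936) = 15.9071°
θ_1 = β − ψ = -120.0044°
θ_3 = φ − θ_1 − θ_2 = -30.0034° (wrapped to (-180°,180°])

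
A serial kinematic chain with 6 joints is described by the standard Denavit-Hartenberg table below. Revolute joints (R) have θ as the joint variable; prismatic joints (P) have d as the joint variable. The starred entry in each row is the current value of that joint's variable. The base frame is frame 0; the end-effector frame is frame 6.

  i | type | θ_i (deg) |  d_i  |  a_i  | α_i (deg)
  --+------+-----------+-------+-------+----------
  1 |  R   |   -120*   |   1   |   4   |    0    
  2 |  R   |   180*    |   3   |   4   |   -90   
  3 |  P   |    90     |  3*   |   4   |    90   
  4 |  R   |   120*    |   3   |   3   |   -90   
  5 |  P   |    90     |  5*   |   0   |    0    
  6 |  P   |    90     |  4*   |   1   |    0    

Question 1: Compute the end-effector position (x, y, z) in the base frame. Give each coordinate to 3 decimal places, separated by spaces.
1.299 2.714 8.794

after link 1: o_1 = (-2.0000, -3.4641, 1.0000)
after link 2: o_2 = (0.0000, -0.0000, 4.0000)
after link 3: o_3 = (-2.5981, 1.5000, 0.0000)
after link 4: o_4 = (-3.3481, 5.3971, 1.5000)
after link 5: o_5 = (-1.1830, 4.1471, 5.8301)
after link 6: o_6 = (1.2990, 2.7141, 8.7942)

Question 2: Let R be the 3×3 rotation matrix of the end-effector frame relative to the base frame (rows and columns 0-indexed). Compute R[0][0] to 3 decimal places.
End-effector x-axis (col 0 of R) = (0.7500,-0.4330,-0.5000)
R[0][0] = 0.7500

0.750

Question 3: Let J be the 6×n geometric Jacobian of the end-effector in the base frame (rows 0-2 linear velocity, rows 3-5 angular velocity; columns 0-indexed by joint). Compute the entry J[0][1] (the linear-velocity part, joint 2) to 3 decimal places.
axis z_1 = (0.0000,0.0000,1.0000); lever o_n−o_1 = (3.2990,6.1782,7.7942)
cross product → J_v[:, 1] = (-6.1782,3.2990,0.0000)
J_ω[:, 1] = z_1
entry J[0][1] = -6.1782

-6.178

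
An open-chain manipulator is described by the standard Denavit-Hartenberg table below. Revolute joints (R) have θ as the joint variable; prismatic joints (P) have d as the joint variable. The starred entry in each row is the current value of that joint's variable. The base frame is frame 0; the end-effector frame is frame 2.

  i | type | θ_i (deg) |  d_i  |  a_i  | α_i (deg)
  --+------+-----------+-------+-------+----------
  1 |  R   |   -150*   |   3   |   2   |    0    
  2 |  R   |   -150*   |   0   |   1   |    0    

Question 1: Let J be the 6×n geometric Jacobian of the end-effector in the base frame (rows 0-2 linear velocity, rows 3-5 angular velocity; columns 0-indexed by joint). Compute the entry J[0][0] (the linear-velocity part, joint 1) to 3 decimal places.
0.134

axis z_0 = ẑ; lever o_n−o_0 = (-1.2321,-0.1340,3.0000)
cross product → J_v[:, 0] = (0.1340,-1.2321,0.0000)
J_ω[:, 0] = z_0
entry J[0][0] = 0.1340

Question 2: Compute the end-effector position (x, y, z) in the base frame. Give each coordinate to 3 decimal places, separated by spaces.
after link 1: o_1 = (-1.7321, -1.0000, 3.0000)
after link 2: o_2 = (-1.2321, -0.1340, 3.0000)

-1.232 -0.134 3.000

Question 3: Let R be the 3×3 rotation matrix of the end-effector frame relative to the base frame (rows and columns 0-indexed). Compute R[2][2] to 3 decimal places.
End-effector z-axis (col 2 of R) = (0.0000,0.0000,1.0000)
R[2][2] = 1.0000

1.000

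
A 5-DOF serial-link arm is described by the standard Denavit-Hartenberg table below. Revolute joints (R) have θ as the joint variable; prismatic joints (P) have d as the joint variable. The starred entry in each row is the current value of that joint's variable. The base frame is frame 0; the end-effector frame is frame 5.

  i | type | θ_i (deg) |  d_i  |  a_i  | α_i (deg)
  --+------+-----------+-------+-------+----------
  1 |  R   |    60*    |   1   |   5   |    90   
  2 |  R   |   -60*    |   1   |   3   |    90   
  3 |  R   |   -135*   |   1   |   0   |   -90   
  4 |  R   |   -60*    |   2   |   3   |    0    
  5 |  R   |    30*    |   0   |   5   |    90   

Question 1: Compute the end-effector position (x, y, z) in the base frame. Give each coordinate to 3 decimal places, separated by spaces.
after link 1: o_1 = (2.5000, 4.3301, 1.0000)
after link 2: o_2 = (4.1160, 5.1292, -1.5981)
after link 3: o_3 = (3.6830, 4.3792, -2.0981)
after link 4: o_4 = (0.5031, 3.8211, -3.7033)
after link 5: o_5 = (-3.9966, 2.1512, -2.3017)

-3.997 2.151 -2.302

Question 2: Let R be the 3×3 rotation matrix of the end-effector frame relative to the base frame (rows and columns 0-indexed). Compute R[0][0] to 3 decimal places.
End-effector x-axis (col 0 of R) = (-0.8999,-0.3340,0.2803)
R[0][0] = -0.8999

-0.900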